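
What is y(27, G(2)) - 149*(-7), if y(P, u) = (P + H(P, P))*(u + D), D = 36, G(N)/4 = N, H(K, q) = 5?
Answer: 2451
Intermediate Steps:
G(N) = 4*N
y(P, u) = (5 + P)*(36 + u) (y(P, u) = (P + 5)*(u + 36) = (5 + P)*(36 + u))
y(27, G(2)) - 149*(-7) = (180 + 5*(4*2) + 36*27 + 27*(4*2)) - 149*(-7) = (180 + 5*8 + 972 + 27*8) - 1*(-1043) = (180 + 40 + 972 + 216) + 1043 = 1408 + 1043 = 2451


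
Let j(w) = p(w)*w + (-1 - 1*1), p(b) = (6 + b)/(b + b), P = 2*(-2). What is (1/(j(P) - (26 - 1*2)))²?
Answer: 1/625 ≈ 0.0016000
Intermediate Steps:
P = -4
p(b) = (6 + b)/(2*b) (p(b) = (6 + b)/((2*b)) = (6 + b)*(1/(2*b)) = (6 + b)/(2*b))
j(w) = 1 + w/2 (j(w) = ((6 + w)/(2*w))*w + (-1 - 1*1) = (3 + w/2) + (-1 - 1) = (3 + w/2) - 2 = 1 + w/2)
(1/(j(P) - (26 - 1*2)))² = (1/((1 + (½)*(-4)) - (26 - 1*2)))² = (1/((1 - 2) - (26 - 2)))² = (1/(-1 - 1*24))² = (1/(-1 - 24))² = (1/(-25))² = (-1/25)² = 1/625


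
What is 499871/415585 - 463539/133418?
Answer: -125948066237/55446519530 ≈ -2.2715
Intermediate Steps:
499871/415585 - 463539/133418 = -125948066237/55446519530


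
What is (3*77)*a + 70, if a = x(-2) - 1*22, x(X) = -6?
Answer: -6398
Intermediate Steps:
a = -28 (a = -6 - 1*22 = -6 - 22 = -28)
(3*77)*a + 70 = (3*77)*(-28) + 70 = 231*(-28) + 70 = -6468 + 70 = -6398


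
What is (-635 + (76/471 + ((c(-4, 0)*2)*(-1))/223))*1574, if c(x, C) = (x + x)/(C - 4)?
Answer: -104955722434/105033 ≈ -9.9926e+5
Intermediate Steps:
c(x, C) = 2*x/(-4 + C) (c(x, C) = (2*x)/(-4 + C) = 2*x/(-4 + C))
(-635 + (76/471 + ((c(-4, 0)*2)*(-1))/223))*1574 = (-635 + (76/471 + (((2*(-4)/(-4 + 0))*2)*(-1))/223))*1574 = (-635 + (76*(1/471) + (((2*(-4)/(-4))*2)*(-1))*(1/223)))*1574 = (-635 + (76/471 + (((2*(-4)*(-1/4))*2)*(-1))*(1/223)))*1574 = (-635 + (76/471 + ((2*2)*(-1))*(1/223)))*1574 = (-635 + (76/471 + (4*(-1))*(1/223)))*1574 = (-635 + (76/471 - 4*1/223))*1574 = (-635 + (76/471 - 4/223))*1574 = (-635 + 15064/105033)*1574 = -66680891/105033*1574 = -104955722434/105033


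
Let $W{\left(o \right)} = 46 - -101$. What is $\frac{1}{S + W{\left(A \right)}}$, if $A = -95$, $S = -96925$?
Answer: $- \frac{1}{96778} \approx -1.0333 \cdot 10^{-5}$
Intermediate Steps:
$W{\left(o \right)} = 147$ ($W{\left(o \right)} = 46 + 101 = 147$)
$\frac{1}{S + W{\left(A \right)}} = \frac{1}{-96925 + 147} = \frac{1}{-96778} = - \frac{1}{96778}$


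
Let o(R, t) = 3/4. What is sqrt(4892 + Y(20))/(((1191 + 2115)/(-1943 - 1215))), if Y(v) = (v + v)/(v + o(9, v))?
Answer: -3158*sqrt(8428567)/137199 ≈ -66.825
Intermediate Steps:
o(R, t) = 3/4 (o(R, t) = 3*(1/4) = 3/4)
Y(v) = 2*v/(3/4 + v) (Y(v) = (v + v)/(v + 3/4) = (2*v)/(3/4 + v) = 2*v/(3/4 + v))
sqrt(4892 + Y(20))/(((1191 + 2115)/(-1943 - 1215))) = sqrt(4892 + 8*20/(3 + 4*20))/(((1191 + 2115)/(-1943 - 1215))) = sqrt(4892 + 8*20/(3 + 80))/((3306/(-3158))) = sqrt(4892 + 8*20/83)/((3306*(-1/3158))) = sqrt(4892 + 8*20*(1/83))/(-1653/1579) = sqrt(4892 + 160/83)*(-1579/1653) = sqrt(406196/83)*(-1579/1653) = (2*sqrt(8428567)/83)*(-1579/1653) = -3158*sqrt(8428567)/137199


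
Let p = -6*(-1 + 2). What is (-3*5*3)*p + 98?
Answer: 368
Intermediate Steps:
p = -6 (p = -6*1 = -6)
(-3*5*3)*p + 98 = (-3*5*3)*(-6) + 98 = -15*3*(-6) + 98 = -45*(-6) + 98 = 270 + 98 = 368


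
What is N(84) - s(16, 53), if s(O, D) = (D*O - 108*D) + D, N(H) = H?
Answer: 4907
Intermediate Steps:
s(O, D) = -107*D + D*O (s(O, D) = (-108*D + D*O) + D = -107*D + D*O)
N(84) - s(16, 53) = 84 - 53*(-107 + 16) = 84 - 53*(-91) = 84 - 1*(-4823) = 84 + 4823 = 4907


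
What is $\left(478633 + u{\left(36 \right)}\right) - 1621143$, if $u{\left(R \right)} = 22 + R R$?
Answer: $-1141192$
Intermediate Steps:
$u{\left(R \right)} = 22 + R^{2}$
$\left(478633 + u{\left(36 \right)}\right) - 1621143 = \left(478633 + \left(22 + 36^{2}\right)\right) - 1621143 = \left(478633 + \left(22 + 1296\right)\right) - 1621143 = \left(478633 + 1318\right) - 1621143 = 479951 - 1621143 = -1141192$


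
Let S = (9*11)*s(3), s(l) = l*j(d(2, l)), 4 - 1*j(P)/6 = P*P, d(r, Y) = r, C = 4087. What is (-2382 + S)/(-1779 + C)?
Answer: -1191/1154 ≈ -1.0321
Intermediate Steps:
j(P) = 24 - 6*P² (j(P) = 24 - 6*P*P = 24 - 6*P²)
s(l) = 0 (s(l) = l*(24 - 6*2²) = l*(24 - 6*4) = l*(24 - 24) = l*0 = 0)
S = 0 (S = (9*11)*0 = 99*0 = 0)
(-2382 + S)/(-1779 + C) = (-2382 + 0)/(-1779 + 4087) = -2382/2308 = -2382*1/2308 = -1191/1154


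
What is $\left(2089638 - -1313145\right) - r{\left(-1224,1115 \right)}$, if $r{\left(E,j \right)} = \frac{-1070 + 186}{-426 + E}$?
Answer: $\frac{2807295533}{825} \approx 3.4028 \cdot 10^{6}$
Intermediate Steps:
$r{\left(E,j \right)} = - \frac{884}{-426 + E}$
$\left(2089638 - -1313145\right) - r{\left(-1224,1115 \right)} = \left(2089638 - -1313145\right) - - \frac{884}{-426 - 1224} = \left(2089638 + 1313145\right) - - \frac{884}{-1650} = 3402783 - \left(-884\right) \left(- \frac{1}{1650}\right) = 3402783 - \frac{442}{825} = \frac{2807295533}{825}$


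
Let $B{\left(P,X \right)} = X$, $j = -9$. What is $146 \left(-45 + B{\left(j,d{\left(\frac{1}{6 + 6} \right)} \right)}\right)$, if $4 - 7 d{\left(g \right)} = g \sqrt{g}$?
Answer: $- \frac{45406}{7} - \frac{73 \sqrt{3}}{252} \approx -6487.1$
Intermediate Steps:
$d{\left(g \right)} = \frac{4}{7} - \frac{g^{\frac{3}{2}}}{7}$ ($d{\left(g \right)} = \frac{4}{7} - \frac{g \sqrt{g}}{7} = \frac{4}{7} - \frac{g^{\frac{3}{2}}}{7}$)
$146 \left(-45 + B{\left(j,d{\left(\frac{1}{6 + 6} \right)} \right)}\right) = 146 \left(-45 + \left(\frac{4}{7} - \frac{\left(\frac{1}{6 + 6}\right)^{\frac{3}{2}}}{7}\right)\right) = 146 \left(-45 + \left(\frac{4}{7} - \frac{\left(\frac{1}{12}\right)^{\frac{3}{2}}}{7}\right)\right) = 146 \left(-45 + \left(\frac{4}{7} - \frac{1}{7 \cdot 24 \sqrt{3}}\right)\right) = 146 \left(-45 + \left(\frac{4}{7} - \frac{\frac{1}{72} \sqrt{3}}{7}\right)\right) = 146 \left(-45 + \left(\frac{4}{7} - \frac{\sqrt{3}}{504}\right)\right) = 146 \left(- \frac{311}{7} - \frac{\sqrt{3}}{504}\right) = - \frac{45406}{7} - \frac{73 \sqrt{3}}{252}$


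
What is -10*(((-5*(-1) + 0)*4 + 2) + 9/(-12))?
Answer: -425/2 ≈ -212.50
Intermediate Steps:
-10*(((-5*(-1) + 0)*4 + 2) + 9/(-12)) = -10*(((5 + 0)*4 + 2) + 9*(-1/12)) = -10*((5*4 + 2) - ¾) = -10*((20 + 2) - ¾) = -10*(22 - ¾) = -10*85/4 = -425/2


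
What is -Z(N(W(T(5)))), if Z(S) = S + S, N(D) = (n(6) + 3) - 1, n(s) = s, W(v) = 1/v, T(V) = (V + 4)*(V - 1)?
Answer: -16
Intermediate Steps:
T(V) = (-1 + V)*(4 + V) (T(V) = (4 + V)*(-1 + V) = (-1 + V)*(4 + V))
W(v) = 1/v
N(D) = 8 (N(D) = (6 + 3) - 1 = 9 - 1 = 8)
Z(S) = 2*S
-Z(N(W(T(5)))) = -2*8 = -1*16 = -16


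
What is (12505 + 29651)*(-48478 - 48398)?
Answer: -4083904656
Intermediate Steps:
(12505 + 29651)*(-48478 - 48398) = 42156*(-96876) = -4083904656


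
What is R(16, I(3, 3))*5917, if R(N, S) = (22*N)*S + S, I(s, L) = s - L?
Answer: 0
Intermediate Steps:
R(N, S) = S + 22*N*S (R(N, S) = 22*N*S + S = S + 22*N*S)
R(16, I(3, 3))*5917 = ((3 - 1*3)*(1 + 22*16))*5917 = ((3 - 3)*(1 + 352))*5917 = (0*353)*5917 = 0*5917 = 0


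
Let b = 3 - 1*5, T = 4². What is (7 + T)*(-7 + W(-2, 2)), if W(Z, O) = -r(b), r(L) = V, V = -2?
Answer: -115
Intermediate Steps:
T = 16
b = -2 (b = 3 - 5 = -2)
r(L) = -2
W(Z, O) = 2 (W(Z, O) = -1*(-2) = 2)
(7 + T)*(-7 + W(-2, 2)) = (7 + 16)*(-7 + 2) = 23*(-5) = -115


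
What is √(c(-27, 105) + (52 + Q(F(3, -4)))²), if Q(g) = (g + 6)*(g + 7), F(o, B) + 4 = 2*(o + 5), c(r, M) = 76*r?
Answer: 4*√9574 ≈ 391.39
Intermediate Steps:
F(o, B) = 6 + 2*o (F(o, B) = -4 + 2*(o + 5) = -4 + 2*(5 + o) = -4 + (10 + 2*o) = 6 + 2*o)
Q(g) = (6 + g)*(7 + g)
√(c(-27, 105) + (52 + Q(F(3, -4)))²) = √(76*(-27) + (52 + (42 + (6 + 2*3)² + 13*(6 + 2*3)))²) = √(-2052 + (52 + (42 + (6 + 6)² + 13*(6 + 6)))²) = √(-2052 + (52 + (42 + 12² + 13*12))²) = √(-2052 + (52 + (42 + 144 + 156))²) = √(-2052 + (52 + 342)²) = √(-2052 + 394²) = √(-2052 + 155236) = √153184 = 4*√9574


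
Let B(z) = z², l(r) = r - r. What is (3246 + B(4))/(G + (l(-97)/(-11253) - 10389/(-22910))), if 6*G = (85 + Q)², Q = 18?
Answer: 112098630/60778631 ≈ 1.8444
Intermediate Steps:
l(r) = 0
G = 10609/6 (G = (85 + 18)²/6 = (⅙)*103² = (⅙)*10609 = 10609/6 ≈ 1768.2)
(3246 + B(4))/(G + (l(-97)/(-11253) - 10389/(-22910))) = (3246 + 4²)/(10609/6 + (0/(-11253) - 10389/(-22910))) = (3246 + 16)/(10609/6 + (0*(-1/11253) - 10389*(-1/22910))) = 3262/(10609/6 + (0 + 10389/22910)) = 3262/(10609/6 + 10389/22910) = 3262/(60778631/34365) = 3262*(34365/60778631) = 112098630/60778631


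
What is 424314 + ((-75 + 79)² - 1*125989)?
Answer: 298341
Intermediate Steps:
424314 + ((-75 + 79)² - 1*125989) = 424314 + (4² - 125989) = 424314 + (16 - 125989) = 424314 - 125973 = 298341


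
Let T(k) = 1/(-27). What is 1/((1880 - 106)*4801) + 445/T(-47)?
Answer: -102331442609/8516974 ≈ -12015.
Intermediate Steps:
T(k) = -1/27
1/((1880 - 106)*4801) + 445/T(-47) = 1/((1880 - 106)*4801) + 445/(-1/27) = (1/4801)/1774 + 445*(-27) = (1/1774)*(1/4801) - 12015 = 1/8516974 - 12015 = -102331442609/8516974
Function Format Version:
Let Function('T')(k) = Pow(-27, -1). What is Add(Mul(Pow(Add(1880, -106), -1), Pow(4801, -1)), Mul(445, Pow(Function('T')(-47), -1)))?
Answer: Rational(-102331442609, 8516974) ≈ -12015.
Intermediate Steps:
Function('T')(k) = Rational(-1, 27)
Add(Mul(Pow(Add(1880, -106), -1), Pow(4801, -1)), Mul(445, Pow(Function('T')(-47), -1))) = Add(Mul(Pow(Add(1880, -106), -1), Pow(4801, -1)), Mul(445, Pow(Rational(-1, 27), -1))) = Add(Mul(Pow(1774, -1), Rational(1, 4801)), Mul(445, -27)) = Add(Mul(Rational(1, 1774), Rational(1, 4801)), -12015) = Add(Rational(1, 8516974), -12015) = Rational(-102331442609, 8516974)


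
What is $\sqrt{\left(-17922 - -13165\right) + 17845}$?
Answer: $4 \sqrt{818} \approx 114.4$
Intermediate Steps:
$\sqrt{\left(-17922 - -13165\right) + 17845} = \sqrt{\left(-17922 + 13165\right) + 17845} = \sqrt{-4757 + 17845} = \sqrt{13088} = 4 \sqrt{818}$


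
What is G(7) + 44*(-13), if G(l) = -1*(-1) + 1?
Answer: -570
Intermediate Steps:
G(l) = 2 (G(l) = 1 + 1 = 2)
G(7) + 44*(-13) = 2 + 44*(-13) = 2 - 572 = -570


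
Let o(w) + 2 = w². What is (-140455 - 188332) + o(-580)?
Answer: 7611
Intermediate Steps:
o(w) = -2 + w²
(-140455 - 188332) + o(-580) = (-140455 - 188332) + (-2 + (-580)²) = -328787 + (-2 + 336400) = -328787 + 336398 = 7611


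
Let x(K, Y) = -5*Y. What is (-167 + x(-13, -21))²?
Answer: 3844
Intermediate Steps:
(-167 + x(-13, -21))² = (-167 - 5*(-21))² = (-167 + 105)² = (-62)² = 3844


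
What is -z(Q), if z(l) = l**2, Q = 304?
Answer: -92416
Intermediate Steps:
-z(Q) = -1*304**2 = -1*92416 = -92416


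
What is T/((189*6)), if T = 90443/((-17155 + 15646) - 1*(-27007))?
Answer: 90443/28914732 ≈ 0.0031279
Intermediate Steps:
T = 90443/25498 (T = 90443/(-1509 + 27007) = 90443/25498 ≈ 3.5471)
T/((189*6)) = 90443/(25498*((189*6))) = (90443/25498)/1134 = (90443/25498)*(1/1134) = 90443/28914732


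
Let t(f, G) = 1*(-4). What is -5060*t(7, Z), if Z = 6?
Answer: 20240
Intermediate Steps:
t(f, G) = -4
-5060*t(7, Z) = -5060*(-4) = 20240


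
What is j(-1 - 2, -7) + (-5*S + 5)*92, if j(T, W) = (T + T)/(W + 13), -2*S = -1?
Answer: 229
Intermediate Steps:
S = ½ (S = -½*(-1) = ½ ≈ 0.50000)
j(T, W) = 2*T/(13 + W) (j(T, W) = (2*T)/(13 + W) = 2*T/(13 + W))
j(-1 - 2, -7) + (-5*S + 5)*92 = 2*(-1 - 2)/(13 - 7) + (-5*½ + 5)*92 = 2*(-3)/6 + (-5/2 + 5)*92 = 2*(-3)*(⅙) + (5/2)*92 = -1 + 230 = 229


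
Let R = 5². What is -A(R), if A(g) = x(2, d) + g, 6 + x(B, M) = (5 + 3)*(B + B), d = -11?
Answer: -51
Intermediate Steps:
x(B, M) = -6 + 16*B (x(B, M) = -6 + (5 + 3)*(B + B) = -6 + 8*(2*B) = -6 + 16*B)
R = 25
A(g) = 26 + g (A(g) = (-6 + 16*2) + g = (-6 + 32) + g = 26 + g)
-A(R) = -(26 + 25) = -1*51 = -51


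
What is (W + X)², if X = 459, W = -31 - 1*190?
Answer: 56644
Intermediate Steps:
W = -221 (W = -31 - 190 = -221)
(W + X)² = (-221 + 459)² = 238² = 56644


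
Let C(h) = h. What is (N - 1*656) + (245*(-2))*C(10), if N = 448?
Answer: -5108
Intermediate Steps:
(N - 1*656) + (245*(-2))*C(10) = (448 - 1*656) + (245*(-2))*10 = (448 - 656) - 490*10 = -208 - 4900 = -5108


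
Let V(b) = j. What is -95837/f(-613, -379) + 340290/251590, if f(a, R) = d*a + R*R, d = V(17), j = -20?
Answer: 2893992046/3922313259 ≈ 0.73783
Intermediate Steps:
V(b) = -20
d = -20
f(a, R) = R² - 20*a (f(a, R) = -20*a + R*R = -20*a + R² = R² - 20*a)
-95837/f(-613, -379) + 340290/251590 = -95837/((-379)² - 20*(-613)) + 340290/251590 = -95837/(143641 + 12260) + 340290*(1/251590) = -95837/155901 + 34029/25159 = 2893992046/3922313259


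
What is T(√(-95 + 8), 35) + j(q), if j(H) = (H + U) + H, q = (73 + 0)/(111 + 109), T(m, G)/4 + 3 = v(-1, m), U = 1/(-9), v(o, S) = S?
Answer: -11333/990 + 4*I*√87 ≈ -11.447 + 37.31*I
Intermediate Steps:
U = -⅑ ≈ -0.11111
T(m, G) = -12 + 4*m
q = 73/220 ≈ 0.33182
j(H) = -⅑ + 2*H (j(H) = (H - ⅑) + H = (-⅑ + H) + H = -⅑ + 2*H)
T(√(-95 + 8), 35) + j(q) = (-12 + 4*√(-95 + 8)) + (-⅑ + 2*(73/220)) = (-12 + 4*√(-87)) + (-⅑ + 73/110) = (-12 + 4*(I*√87)) + 547/990 = (-12 + 4*I*√87) + 547/990 = -11333/990 + 4*I*√87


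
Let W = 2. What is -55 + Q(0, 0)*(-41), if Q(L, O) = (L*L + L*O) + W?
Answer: -137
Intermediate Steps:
Q(L, O) = 2 + L**2 + L*O (Q(L, O) = (L*L + L*O) + 2 = (L**2 + L*O) + 2 = 2 + L**2 + L*O)
-55 + Q(0, 0)*(-41) = -55 + (2 + 0**2 + 0*0)*(-41) = -55 + (2 + 0 + 0)*(-41) = -55 + 2*(-41) = -55 - 82 = -137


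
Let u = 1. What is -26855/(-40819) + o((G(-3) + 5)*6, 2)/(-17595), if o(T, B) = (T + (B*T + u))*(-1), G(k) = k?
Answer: 474024028/718210305 ≈ 0.66001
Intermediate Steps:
o(T, B) = -1 - T - B*T (o(T, B) = (T + (B*T + 1))*(-1) = (T + (1 + B*T))*(-1) = (1 + T + B*T)*(-1) = -1 - T - B*T)
-26855/(-40819) + o((G(-3) + 5)*6, 2)/(-17595) = -26855/(-40819) + (-1 - (-3 + 5)*6 - 1*2*(-3 + 5)*6)/(-17595) = -26855*(-1/40819) + (-1 - 2*6 - 1*2*2*6)*(-1/17595) = 26855/40819 + (-1 - 1*12 - 1*2*12)*(-1/17595) = 26855/40819 + (-1 - 12 - 24)*(-1/17595) = 26855/40819 - 37*(-1/17595) = 26855/40819 + 37/17595 = 474024028/718210305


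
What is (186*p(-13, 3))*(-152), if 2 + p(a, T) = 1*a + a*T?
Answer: 1526688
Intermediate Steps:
p(a, T) = -2 + a + T*a (p(a, T) = -2 + (1*a + a*T) = -2 + (a + T*a) = -2 + a + T*a)
(186*p(-13, 3))*(-152) = (186*(-2 - 13 + 3*(-13)))*(-152) = (186*(-2 - 13 - 39))*(-152) = (186*(-54))*(-152) = -10044*(-152) = 1526688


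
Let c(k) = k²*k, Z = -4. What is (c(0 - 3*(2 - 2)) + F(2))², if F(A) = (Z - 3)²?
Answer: 2401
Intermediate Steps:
F(A) = 49 (F(A) = (-4 - 3)² = (-7)² = 49)
c(k) = k³
(c(0 - 3*(2 - 2)) + F(2))² = ((0 - 3*(2 - 2))³ + 49)² = ((0 - 3*0)³ + 49)² = ((0 + 0)³ + 49)² = (0³ + 49)² = (0 + 49)² = 49² = 2401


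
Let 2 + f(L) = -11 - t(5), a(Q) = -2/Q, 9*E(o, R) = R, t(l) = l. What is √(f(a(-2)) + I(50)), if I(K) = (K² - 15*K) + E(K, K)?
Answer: √15638/3 ≈ 41.684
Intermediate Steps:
E(o, R) = R/9
f(L) = -18 (f(L) = -2 + (-11 - 1*5) = -2 + (-11 - 5) = -2 - 16 = -18)
I(K) = K² - 134*K/9 (I(K) = (K² - 15*K) + K/9 = K² - 134*K/9)
√(f(a(-2)) + I(50)) = √(-18 + (⅑)*50*(-134 + 9*50)) = √(-18 + (⅑)*50*(-134 + 450)) = √(-18 + (⅑)*50*316) = √(-18 + 15800/9) = √(15638/9) = √15638/3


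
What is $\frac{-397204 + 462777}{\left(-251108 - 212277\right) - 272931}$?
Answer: $- \frac{65573}{736316} \approx -0.089056$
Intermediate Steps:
$\frac{-397204 + 462777}{\left(-251108 - 212277\right) - 272931} = \frac{65573}{\left(-251108 - 212277\right) - 272931} = \frac{65573}{-463385 - 272931} = \frac{65573}{-736316} = 65573 \left(- \frac{1}{736316}\right) = - \frac{65573}{736316}$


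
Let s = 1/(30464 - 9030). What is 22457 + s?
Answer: 481343339/21434 ≈ 22457.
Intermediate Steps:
s = 1/21434 ≈ 4.6655e-5
22457 + s = 22457 + 1/21434 = 481343339/21434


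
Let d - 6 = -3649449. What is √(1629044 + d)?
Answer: 17*I*√6991 ≈ 1421.4*I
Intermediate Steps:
d = -3649443 (d = 6 - 3649449 = -3649443)
√(1629044 + d) = √(1629044 - 3649443) = √(-2020399) = 17*I*√6991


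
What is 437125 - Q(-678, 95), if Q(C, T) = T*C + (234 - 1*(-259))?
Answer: 501042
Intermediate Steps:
Q(C, T) = 493 + C*T (Q(C, T) = C*T + (234 + 259) = C*T + 493 = 493 + C*T)
437125 - Q(-678, 95) = 437125 - (493 - 678*95) = 437125 - (493 - 64410) = 437125 - 1*(-63917) = 437125 + 63917 = 501042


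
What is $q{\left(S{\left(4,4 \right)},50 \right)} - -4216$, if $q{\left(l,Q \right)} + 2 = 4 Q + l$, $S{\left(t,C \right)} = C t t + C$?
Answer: $4482$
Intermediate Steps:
$S{\left(t,C \right)} = C + C t^{2}$ ($S{\left(t,C \right)} = C t^{2} + C = C + C t^{2}$)
$q{\left(l,Q \right)} = -2 + l + 4 Q$ ($q{\left(l,Q \right)} = -2 + \left(4 Q + l\right) = -2 + \left(l + 4 Q\right) = -2 + l + 4 Q$)
$q{\left(S{\left(4,4 \right)},50 \right)} - -4216 = \left(-2 + 4 \left(1 + 4^{2}\right) + 4 \cdot 50\right) - -4216 = \left(-2 + 4 \left(1 + 16\right) + 200\right) + 4216 = \left(-2 + 4 \cdot 17 + 200\right) + 4216 = \left(-2 + 68 + 200\right) + 4216 = 266 + 4216 = 4482$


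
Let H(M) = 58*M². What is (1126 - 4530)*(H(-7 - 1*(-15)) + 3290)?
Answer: -23834808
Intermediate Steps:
(1126 - 4530)*(H(-7 - 1*(-15)) + 3290) = (1126 - 4530)*(58*(-7 - 1*(-15))² + 3290) = -3404*(58*(-7 + 15)² + 3290) = -3404*(58*8² + 3290) = -3404*(58*64 + 3290) = -3404*(3712 + 3290) = -3404*7002 = -23834808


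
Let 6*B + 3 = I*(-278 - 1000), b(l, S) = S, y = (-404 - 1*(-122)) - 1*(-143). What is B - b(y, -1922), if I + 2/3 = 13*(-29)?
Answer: 164729/2 ≈ 82365.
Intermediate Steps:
y = -139 (y = (-404 + 122) + 143 = -282 + 143 = -139)
I = -1133/3 (I = -⅔ + 13*(-29) = -⅔ - 377 = -1133/3 ≈ -377.67)
B = 160885/2 (B = -½ + (-1133*(-278 - 1000)/3)/6 = -½ + (-1133/3*(-1278))/6 = -½ + (⅙)*482658 = -½ + 80443 = 160885/2 ≈ 80443.)
B - b(y, -1922) = 160885/2 - 1*(-1922) = 160885/2 + 1922 = 164729/2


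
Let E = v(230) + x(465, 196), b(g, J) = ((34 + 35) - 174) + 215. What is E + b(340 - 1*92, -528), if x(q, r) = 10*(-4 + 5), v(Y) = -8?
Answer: 112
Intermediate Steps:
x(q, r) = 10 (x(q, r) = 10*1 = 10)
b(g, J) = 110 (b(g, J) = (69 - 174) + 215 = -105 + 215 = 110)
E = 2 (E = -8 + 10 = 2)
E + b(340 - 1*92, -528) = 2 + 110 = 112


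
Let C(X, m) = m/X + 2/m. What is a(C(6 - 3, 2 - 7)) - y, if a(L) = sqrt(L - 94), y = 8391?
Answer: -8391 + I*sqrt(21615)/15 ≈ -8391.0 + 9.8014*I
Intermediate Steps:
C(X, m) = 2/m + m/X
a(L) = sqrt(-94 + L)
a(C(6 - 3, 2 - 7)) - y = sqrt(-94 + (2/(2 - 7) + (2 - 7)/(6 - 3))) - 1*8391 = sqrt(-94 + (2/(-5) - 5/3)) - 8391 = sqrt(-94 + (2*(-1/5) - 5*1/3)) - 8391 = sqrt(-94 + (-2/5 - 5/3)) - 8391 = sqrt(-94 - 31/15) - 8391 = sqrt(-1441/15) - 8391 = I*sqrt(21615)/15 - 8391 = -8391 + I*sqrt(21615)/15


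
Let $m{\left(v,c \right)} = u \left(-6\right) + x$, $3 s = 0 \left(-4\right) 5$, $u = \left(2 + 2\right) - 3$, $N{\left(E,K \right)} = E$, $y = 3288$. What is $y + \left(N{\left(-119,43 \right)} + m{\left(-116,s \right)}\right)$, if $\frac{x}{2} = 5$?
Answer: $3173$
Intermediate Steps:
$u = 1$ ($u = 4 - 3 = 1$)
$x = 10$ ($x = 2 \cdot 5 = 10$)
$s = 0$ ($s = \frac{0 \left(-4\right) 5}{3} = \frac{0 \cdot 5}{3} = \frac{1}{3} \cdot 0 = 0$)
$m{\left(v,c \right)} = 4$ ($m{\left(v,c \right)} = 1 \left(-6\right) + 10 = -6 + 10 = 4$)
$y + \left(N{\left(-119,43 \right)} + m{\left(-116,s \right)}\right) = 3288 + \left(-119 + 4\right) = 3288 - 115 = 3173$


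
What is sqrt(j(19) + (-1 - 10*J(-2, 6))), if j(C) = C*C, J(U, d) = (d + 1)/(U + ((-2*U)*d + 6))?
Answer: sqrt(1430)/2 ≈ 18.908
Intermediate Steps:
J(U, d) = (1 + d)/(6 + U - 2*U*d) (J(U, d) = (1 + d)/(U + (-2*U*d + 6)) = (1 + d)/(U + (6 - 2*U*d)) = (1 + d)/(6 + U - 2*U*d))
j(C) = C**2
sqrt(j(19) + (-1 - 10*J(-2, 6))) = sqrt(19**2 + (-1 - 10*(1 + 6)/(6 - 2 - 2*(-2)*6))) = sqrt(361 + (-1 - 10*7/(6 - 2 + 24))) = sqrt(361 + (-1 - 10*7/28)) = sqrt(361 + (-1 - 5*7/14)) = sqrt(361 + (-1 - 10*1/4)) = sqrt(361 + (-1 - 5/2)) = sqrt(361 - 7/2) = sqrt(715/2) = sqrt(1430)/2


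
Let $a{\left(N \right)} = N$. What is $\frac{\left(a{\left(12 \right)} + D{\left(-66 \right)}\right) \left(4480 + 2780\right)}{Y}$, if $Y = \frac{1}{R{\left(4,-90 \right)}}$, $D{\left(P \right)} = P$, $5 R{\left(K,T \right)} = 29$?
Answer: $-2273832$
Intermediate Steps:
$R{\left(K,T \right)} = \frac{29}{5}$ ($R{\left(K,T \right)} = \frac{1}{5} \cdot 29 = \frac{29}{5}$)
$Y = \frac{5}{29}$ ($Y = \frac{1}{\frac{29}{5}} = \frac{5}{29} \approx 0.17241$)
$\frac{\left(a{\left(12 \right)} + D{\left(-66 \right)}\right) \left(4480 + 2780\right)}{Y} = \frac{\left(12 - 66\right) \left(4480 + 2780\right)}{\frac{5}{29}} = \left(-54\right) 7260 \cdot \frac{29}{5} = \left(-392040\right) \frac{29}{5} = -2273832$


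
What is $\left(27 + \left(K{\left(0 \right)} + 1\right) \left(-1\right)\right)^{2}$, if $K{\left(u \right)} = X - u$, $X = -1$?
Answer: $729$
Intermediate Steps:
$K{\left(u \right)} = -1 - u$
$\left(27 + \left(K{\left(0 \right)} + 1\right) \left(-1\right)\right)^{2} = \left(27 + \left(\left(-1 - 0\right) + 1\right) \left(-1\right)\right)^{2} = \left(27 + \left(\left(-1 + 0\right) + 1\right) \left(-1\right)\right)^{2} = \left(27 + \left(-1 + 1\right) \left(-1\right)\right)^{2} = \left(27 + 0 \left(-1\right)\right)^{2} = \left(27 + 0\right)^{2} = 27^{2} = 729$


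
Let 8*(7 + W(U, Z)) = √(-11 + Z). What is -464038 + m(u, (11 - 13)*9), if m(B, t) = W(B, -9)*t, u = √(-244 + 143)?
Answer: -463912 - 9*I*√5/2 ≈ -4.6391e+5 - 10.062*I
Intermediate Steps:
u = I*√101 (u = √(-101) = I*√101 ≈ 10.05*I)
W(U, Z) = -7 + √(-11 + Z)/8
m(B, t) = t*(-7 + I*√5/4) (m(B, t) = (-7 + √(-11 - 9)/8)*t = (-7 + √(-20)/8)*t = (-7 + (2*I*√5)/8)*t = (-7 + I*√5/4)*t = t*(-7 + I*√5/4))
-464038 + m(u, (11 - 13)*9) = -464038 + ((11 - 13)*9)*(-28 + I*√5)/4 = -464038 + (-2*9)*(-28 + I*√5)/4 = -464038 + (¼)*(-18)*(-28 + I*√5) = -464038 + (126 - 9*I*√5/2) = -463912 - 9*I*√5/2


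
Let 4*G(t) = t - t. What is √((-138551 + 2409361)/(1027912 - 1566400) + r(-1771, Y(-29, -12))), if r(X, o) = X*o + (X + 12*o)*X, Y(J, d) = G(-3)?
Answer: √701751898500369/14958 ≈ 1771.0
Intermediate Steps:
G(t) = 0 (G(t) = (t - t)/4 = (¼)*0 = 0)
Y(J, d) = 0
r(X, o) = X*o + X*(X + 12*o)
√((-138551 + 2409361)/(1027912 - 1566400) + r(-1771, Y(-29, -12))) = √((-138551 + 2409361)/(1027912 - 1566400) - 1771*(-1771 + 13*0)) = √(2270810/(-538488) - 1771*(-1771 + 0)) = √(2270810*(-1/538488) - 1771*(-1771)) = √(-1135405/269244 + 3136441) = √(844466785199/269244) = √701751898500369/14958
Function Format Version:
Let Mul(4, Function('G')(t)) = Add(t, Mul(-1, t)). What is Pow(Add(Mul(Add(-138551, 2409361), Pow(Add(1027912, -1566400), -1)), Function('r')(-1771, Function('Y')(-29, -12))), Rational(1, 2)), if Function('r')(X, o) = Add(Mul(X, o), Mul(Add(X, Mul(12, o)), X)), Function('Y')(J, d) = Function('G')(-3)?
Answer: Mul(Rational(1, 14958), Pow(701751898500369, Rational(1, 2))) ≈ 1771.0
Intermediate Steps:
Function('G')(t) = 0 (Function('G')(t) = Mul(Rational(1, 4), Add(t, Mul(-1, t))) = Mul(Rational(1, 4), 0) = 0)
Function('Y')(J, d) = 0
Function('r')(X, o) = Add(Mul(X, o), Mul(X, Add(X, Mul(12, o))))
Pow(Add(Mul(Add(-138551, 2409361), Pow(Add(1027912, -1566400), -1)), Function('r')(-1771, Function('Y')(-29, -12))), Rational(1, 2)) = Pow(Add(Mul(Add(-138551, 2409361), Pow(Add(1027912, -1566400), -1)), Mul(-1771, Add(-1771, Mul(13, 0)))), Rational(1, 2)) = Pow(Add(Mul(2270810, Pow(-538488, -1)), Mul(-1771, Add(-1771, 0))), Rational(1, 2)) = Pow(Add(Mul(2270810, Rational(-1, 538488)), Mul(-1771, -1771)), Rational(1, 2)) = Pow(Add(Rational(-1135405, 269244), 3136441), Rational(1, 2)) = Pow(Rational(844466785199, 269244), Rational(1, 2)) = Mul(Rational(1, 14958), Pow(701751898500369, Rational(1, 2)))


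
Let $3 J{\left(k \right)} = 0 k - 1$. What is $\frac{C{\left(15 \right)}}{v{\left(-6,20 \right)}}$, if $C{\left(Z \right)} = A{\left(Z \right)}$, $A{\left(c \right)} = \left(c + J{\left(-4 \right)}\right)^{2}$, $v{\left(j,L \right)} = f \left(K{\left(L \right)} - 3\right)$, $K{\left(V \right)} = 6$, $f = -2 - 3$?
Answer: $- \frac{1936}{135} \approx -14.341$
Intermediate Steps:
$f = -5$ ($f = -2 - 3 = -5$)
$J{\left(k \right)} = - \frac{1}{3}$ ($J{\left(k \right)} = \frac{0 k - 1}{3} = \frac{0 - 1}{3} = \frac{1}{3} \left(-1\right) = - \frac{1}{3}$)
$v{\left(j,L \right)} = -15$ ($v{\left(j,L \right)} = - 5 \left(6 - 3\right) = \left(-5\right) 3 = -15$)
$A{\left(c \right)} = \left(- \frac{1}{3} + c\right)^{2}$ ($A{\left(c \right)} = \left(c - \frac{1}{3}\right)^{2} = \left(- \frac{1}{3} + c\right)^{2}$)
$C{\left(Z \right)} = \frac{\left(-1 + 3 Z\right)^{2}}{9}$
$\frac{C{\left(15 \right)}}{v{\left(-6,20 \right)}} = \frac{\frac{1}{9} \left(-1 + 3 \cdot 15\right)^{2}}{-15} = \frac{\left(-1 + 45\right)^{2}}{9} \left(- \frac{1}{15}\right) = \frac{44^{2}}{9} \left(- \frac{1}{15}\right) = \frac{1}{9} \cdot 1936 \left(- \frac{1}{15}\right) = \frac{1936}{9} \left(- \frac{1}{15}\right) = - \frac{1936}{135}$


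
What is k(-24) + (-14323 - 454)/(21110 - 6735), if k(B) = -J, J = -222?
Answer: 3176473/14375 ≈ 220.97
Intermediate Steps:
k(B) = 222 (k(B) = -1*(-222) = 222)
k(-24) + (-14323 - 454)/(21110 - 6735) = 222 + (-14323 - 454)/(21110 - 6735) = 222 - 14777/14375 = 3176473/14375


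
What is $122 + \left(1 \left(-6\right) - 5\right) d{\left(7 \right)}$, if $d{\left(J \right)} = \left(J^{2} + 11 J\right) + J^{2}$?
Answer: $-1803$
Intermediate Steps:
$d{\left(J \right)} = 2 J^{2} + 11 J$
$122 + \left(1 \left(-6\right) - 5\right) d{\left(7 \right)} = 122 + \left(1 \left(-6\right) - 5\right) 7 \left(11 + 2 \cdot 7\right) = 122 + \left(-6 - 5\right) 7 \left(11 + 14\right) = 122 - 11 \cdot 7 \cdot 25 = 122 - 1925 = -1803$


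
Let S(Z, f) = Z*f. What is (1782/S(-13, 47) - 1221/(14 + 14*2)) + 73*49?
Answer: 30324033/8554 ≈ 3545.0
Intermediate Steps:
(1782/S(-13, 47) - 1221/(14 + 14*2)) + 73*49 = (1782/((-13*47)) - 1221/(14 + 14*2)) + 73*49 = (1782/(-611) - 1221/(14 + 28)) + 3577 = (1782*(-1/611) - 1221/42) + 3577 = (-1782/611 - 1221*1/42) + 3577 = (-1782/611 - 407/14) + 3577 = -273625/8554 + 3577 = 30324033/8554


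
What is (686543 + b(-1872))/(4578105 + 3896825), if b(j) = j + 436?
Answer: 685107/8474930 ≈ 0.080839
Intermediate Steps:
b(j) = 436 + j
(686543 + b(-1872))/(4578105 + 3896825) = (686543 + (436 - 1872))/(4578105 + 3896825) = (686543 - 1436)/8474930 = 685107*(1/8474930) = 685107/8474930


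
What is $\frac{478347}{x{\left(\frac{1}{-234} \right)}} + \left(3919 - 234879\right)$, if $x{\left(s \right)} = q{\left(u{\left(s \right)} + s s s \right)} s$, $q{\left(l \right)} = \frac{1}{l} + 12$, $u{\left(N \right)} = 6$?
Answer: $- \frac{1470193732348259}{155890330} \approx -9.4309 \cdot 10^{6}$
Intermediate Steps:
$q{\left(l \right)} = 12 + \frac{1}{l}$
$x{\left(s \right)} = s \left(12 + \frac{1}{6 + s^{3}}\right)$ ($x{\left(s \right)} = \left(12 + \frac{1}{6 + s s s}\right) s = \left(12 + \frac{1}{6 + s s^{2}}\right) s = \left(12 + \frac{1}{6 + s^{3}}\right) s = s \left(12 + \frac{1}{6 + s^{3}}\right)$)
$\frac{478347}{x{\left(\frac{1}{-234} \right)}} + \left(3919 - 234879\right) = \frac{478347}{\frac{1}{-234} \frac{1}{6 + \left(\frac{1}{-234}\right)^{3}} \left(73 + 12 \left(\frac{1}{-234}\right)^{3}\right)} + \left(3919 - 234879\right) = \frac{478347}{\left(- \frac{1}{234}\right) \frac{1}{6 + \left(- \frac{1}{234}\right)^{3}} \left(73 + 12 \left(- \frac{1}{234}\right)^{3}\right)} + \left(3919 - 234879\right) = \frac{478347}{\left(- \frac{1}{234}\right) \frac{1}{6 - \frac{1}{12812904}} \left(73 + 12 \left(- \frac{1}{12812904}\right)\right)} - 230960 = \frac{478347}{\left(- \frac{1}{234}\right) \frac{1}{\frac{76877423}{12812904}} \left(73 - \frac{1}{1067742}\right)} - 230960 = \frac{478347}{\left(- \frac{1}{234}\right) \frac{12812904}{76877423} \cdot \frac{77945165}{1067742}} - 230960 = \frac{478347}{- \frac{155890330}{2998219497}} - 230960 = 478347 \left(- \frac{2998219497}{155890330}\right) - 230960 = - \frac{1434189301731459}{155890330} - 230960 = - \frac{1470193732348259}{155890330}$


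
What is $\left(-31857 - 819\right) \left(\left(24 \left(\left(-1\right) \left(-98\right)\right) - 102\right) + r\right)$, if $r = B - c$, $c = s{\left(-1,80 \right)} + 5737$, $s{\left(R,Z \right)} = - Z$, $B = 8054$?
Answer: $-151845372$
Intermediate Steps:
$c = 5657$ ($c = \left(-1\right) 80 + 5737 = -80 + 5737 = 5657$)
$r = 2397$ ($r = 8054 - 5657 = 2397$)
$\left(-31857 - 819\right) \left(\left(24 \left(\left(-1\right) \left(-98\right)\right) - 102\right) + r\right) = \left(-31857 - 819\right) \left(\left(24 \left(\left(-1\right) \left(-98\right)\right) - 102\right) + 2397\right) = - 32676 \left(\left(24 \cdot 98 - 102\right) + 2397\right) = - 32676 \left(\left(2352 - 102\right) + 2397\right) = - 32676 \left(2250 + 2397\right) = \left(-32676\right) 4647 = -151845372$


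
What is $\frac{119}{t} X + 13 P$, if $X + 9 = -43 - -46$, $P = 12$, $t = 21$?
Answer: $122$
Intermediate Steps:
$X = -6$ ($X = -9 - -3 = -9 + \left(-43 + 46\right) = -9 + 3 = -6$)
$\frac{119}{t} X + 13 P = \frac{119}{21} \left(-6\right) + 13 \cdot 12 = 119 \cdot \frac{1}{21} \left(-6\right) + 156 = \frac{17}{3} \left(-6\right) + 156 = -34 + 156 = 122$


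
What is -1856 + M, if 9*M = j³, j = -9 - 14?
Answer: -28871/9 ≈ -3207.9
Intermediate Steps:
j = -23
M = -12167/9 (M = (⅑)*(-23)³ = (⅑)*(-12167) = -12167/9 ≈ -1351.9)
-1856 + M = -1856 - 12167/9 = -28871/9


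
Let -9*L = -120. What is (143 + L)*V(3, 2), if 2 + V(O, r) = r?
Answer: 0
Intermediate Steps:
V(O, r) = -2 + r
L = 40/3 (L = -1/9*(-120) = 40/3 ≈ 13.333)
(143 + L)*V(3, 2) = (143 + 40/3)*(-2 + 2) = (469/3)*0 = 0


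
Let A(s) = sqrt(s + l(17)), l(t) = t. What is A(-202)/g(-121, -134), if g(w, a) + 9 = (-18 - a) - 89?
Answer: I*sqrt(185)/18 ≈ 0.75564*I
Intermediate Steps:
g(w, a) = -116 - a (g(w, a) = -9 + ((-18 - a) - 89) = -9 + (-107 - a) = -116 - a)
A(s) = sqrt(17 + s) (A(s) = sqrt(s + 17) = sqrt(17 + s))
A(-202)/g(-121, -134) = sqrt(17 - 202)/(-116 - 1*(-134)) = sqrt(-185)/(-116 + 134) = (I*sqrt(185))/18 = (I*sqrt(185))*(1/18) = I*sqrt(185)/18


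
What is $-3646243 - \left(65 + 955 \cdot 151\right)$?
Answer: $-3790513$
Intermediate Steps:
$-3646243 - \left(65 + 955 \cdot 151\right) = -3646243 - \left(65 + 144205\right) = -3646243 - 144270 = -3790513$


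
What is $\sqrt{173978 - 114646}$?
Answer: $2 \sqrt{14833} \approx 243.58$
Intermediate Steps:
$\sqrt{173978 - 114646} = \sqrt{59332} = 2 \sqrt{14833}$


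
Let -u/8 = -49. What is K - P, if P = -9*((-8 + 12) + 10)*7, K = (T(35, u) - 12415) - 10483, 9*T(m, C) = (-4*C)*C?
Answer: -812800/9 ≈ -90311.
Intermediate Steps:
u = 392 (u = -8*(-49) = 392)
T(m, C) = -4*C²/9 (T(m, C) = ((-4*C)*C)/9 = (-4*C²)/9 = -4*C²/9)
K = -820738/9 (K = (-4/9*392² - 12415) - 10483 = (-4/9*153664 - 12415) - 10483 = (-614656/9 - 12415) - 10483 = -726391/9 - 10483 = -820738/9 ≈ -91193.)
P = -882 (P = -9*(4 + 10)*7 = -9*14*7 = -126*7 = -882)
K - P = -820738/9 - 1*(-882) = -820738/9 + 882 = -812800/9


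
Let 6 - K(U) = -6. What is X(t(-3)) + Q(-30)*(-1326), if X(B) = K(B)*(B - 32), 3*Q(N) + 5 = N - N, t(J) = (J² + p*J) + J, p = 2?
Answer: 1826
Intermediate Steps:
t(J) = J² + 3*J (t(J) = (J² + 2*J) + J = J² + 3*J)
K(U) = 12 (K(U) = 6 - 1*(-6) = 6 + 6 = 12)
Q(N) = -5/3 (Q(N) = -5/3 + (N - N)/3 = -5/3 + (⅓)*0 = -5/3 + 0 = -5/3)
X(B) = -384 + 12*B (X(B) = 12*(B - 32) = 12*(-32 + B) = -384 + 12*B)
X(t(-3)) + Q(-30)*(-1326) = (-384 + 12*(-3*(3 - 3))) - 5/3*(-1326) = (-384 + 12*(-3*0)) + 2210 = (-384 + 12*0) + 2210 = (-384 + 0) + 2210 = -384 + 2210 = 1826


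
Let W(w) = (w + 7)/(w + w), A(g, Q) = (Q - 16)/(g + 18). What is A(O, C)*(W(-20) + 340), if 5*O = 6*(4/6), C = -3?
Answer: -258647/752 ≈ -343.95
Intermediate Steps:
O = ⅘ (O = (6*(4/6))/5 = (6*(4*(⅙)))/5 = (6*(⅔))/5 = (⅕)*4 = ⅘ ≈ 0.80000)
A(g, Q) = (-16 + Q)/(18 + g)
W(w) = (7 + w)/(2*w) (W(w) = (7 + w)/((2*w)) = (7 + w)*(1/(2*w)) = (7 + w)/(2*w))
A(O, C)*(W(-20) + 340) = ((-16 - 3)/(18 + ⅘))*((½)*(7 - 20)/(-20) + 340) = (-19/(94/5))*((½)*(-1/20)*(-13) + 340) = ((5/94)*(-19))*(13/40 + 340) = -95/94*13613/40 = -258647/752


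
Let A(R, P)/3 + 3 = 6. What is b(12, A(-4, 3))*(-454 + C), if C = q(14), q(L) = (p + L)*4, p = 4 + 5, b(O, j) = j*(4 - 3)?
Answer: -3258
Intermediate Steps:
A(R, P) = 9 (A(R, P) = -9 + 3*6 = -9 + 18 = 9)
b(O, j) = j (b(O, j) = j*1 = j)
p = 9
q(L) = 36 + 4*L (q(L) = (9 + L)*4 = 36 + 4*L)
C = 92 (C = 36 + 4*14 = 36 + 56 = 92)
b(12, A(-4, 3))*(-454 + C) = 9*(-454 + 92) = 9*(-362) = -3258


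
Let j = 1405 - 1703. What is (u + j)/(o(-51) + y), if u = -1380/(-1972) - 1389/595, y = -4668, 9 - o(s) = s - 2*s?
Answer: 2585098/40635525 ≈ 0.063617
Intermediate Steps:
o(s) = 9 + s (o(s) = 9 - (s - 2*s) = 9 - (-1)*s = 9 + s)
u = -28206/17255 (u = -1380*(-1/1972) - 1389*1/595 = 345/493 - 1389/595 = -28206/17255 ≈ -1.6347)
j = -298
(u + j)/(o(-51) + y) = (-28206/17255 - 298)/((9 - 51) - 4668) = -5170196/(17255*(-42 - 4668)) = -5170196/17255/(-4710) = -5170196/17255*(-1/4710) = 2585098/40635525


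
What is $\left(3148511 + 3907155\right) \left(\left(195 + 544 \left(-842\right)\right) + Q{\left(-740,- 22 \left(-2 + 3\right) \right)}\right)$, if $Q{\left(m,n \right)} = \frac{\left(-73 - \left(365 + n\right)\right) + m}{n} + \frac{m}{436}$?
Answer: $- \frac{3872888793483480}{1199} \approx -3.2301 \cdot 10^{12}$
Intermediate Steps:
$Q{\left(m,n \right)} = \frac{m}{436} + \frac{-438 + m - n}{n}$ ($Q{\left(m,n \right)} = \frac{\left(-438 - n\right) + m}{n} + m \frac{1}{436} = \frac{-438 + m - n}{n} + \frac{m}{436} = \frac{m}{436} + \frac{-438 + m - n}{n}$)
$\left(3148511 + 3907155\right) \left(\left(195 + 544 \left(-842\right)\right) + Q{\left(-740,- 22 \left(-2 + 3\right) \right)}\right) = \left(3148511 + 3907155\right) \left(\left(195 + 544 \left(-842\right)\right) + \frac{-438 - 740 + \frac{- 22 \left(-2 + 3\right) \left(-436 - 740\right)}{436}}{\left(-22\right) \left(-2 + 3\right)}\right) = 7055666 \left(\left(195 - 458048\right) + \frac{-438 - 740 + \frac{1}{436} \left(\left(-22\right) 1\right) \left(-1176\right)}{\left(-22\right) 1}\right) = 7055666 \left(-457853 + \frac{-438 - 740 + \frac{1}{436} \left(-22\right) \left(-1176\right)}{-22}\right) = 7055666 \left(-457853 - \frac{-438 - 740 + \frac{6468}{109}}{22}\right) = 7055666 \left(-457853 - - \frac{60967}{1199}\right) = 7055666 \left(-457853 + \frac{60967}{1199}\right) = 7055666 \left(- \frac{548904780}{1199}\right) = - \frac{3872888793483480}{1199}$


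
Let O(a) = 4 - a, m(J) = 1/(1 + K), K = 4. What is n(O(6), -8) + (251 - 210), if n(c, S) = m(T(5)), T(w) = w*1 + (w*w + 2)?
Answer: 206/5 ≈ 41.200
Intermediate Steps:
T(w) = 2 + w + w**2 (T(w) = w + (w**2 + 2) = w + (2 + w**2) = 2 + w + w**2)
m(J) = 1/5 (m(J) = 1/(1 + 4) = 1/5)
n(c, S) = 1/5
n(O(6), -8) + (251 - 210) = 1/5 + (251 - 210) = 1/5 + 41 = 206/5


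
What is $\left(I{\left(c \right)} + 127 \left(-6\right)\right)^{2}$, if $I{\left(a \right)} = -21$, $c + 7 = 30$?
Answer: $613089$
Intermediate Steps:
$c = 23$ ($c = -7 + 30 = 23$)
$\left(I{\left(c \right)} + 127 \left(-6\right)\right)^{2} = \left(-21 + 127 \left(-6\right)\right)^{2} = \left(-21 - 762\right)^{2} = \left(-783\right)^{2} = 613089$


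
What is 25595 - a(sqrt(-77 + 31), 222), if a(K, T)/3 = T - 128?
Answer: 25313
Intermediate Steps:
a(K, T) = -384 + 3*T (a(K, T) = 3*(T - 128) = 3*(-128 + T) = -384 + 3*T)
25595 - a(sqrt(-77 + 31), 222) = 25595 - (-384 + 3*222) = 25595 - (-384 + 666) = 25595 - 1*282 = 25595 - 282 = 25313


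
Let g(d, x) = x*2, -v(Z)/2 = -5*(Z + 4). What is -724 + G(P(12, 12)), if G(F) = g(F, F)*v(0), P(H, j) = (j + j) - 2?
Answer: 1036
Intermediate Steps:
P(H, j) = -2 + 2*j (P(H, j) = 2*j - 2 = -2 + 2*j)
v(Z) = 40 + 10*Z (v(Z) = -(-10)*(Z + 4) = -(-10)*(4 + Z) = -2*(-20 - 5*Z) = 40 + 10*Z)
g(d, x) = 2*x
G(F) = 80*F (G(F) = (2*F)*(40 + 10*0) = (2*F)*(40 + 0) = (2*F)*40 = 80*F)
-724 + G(P(12, 12)) = -724 + 80*(-2 + 2*12) = -724 + 80*(-2 + 24) = -724 + 80*22 = -724 + 1760 = 1036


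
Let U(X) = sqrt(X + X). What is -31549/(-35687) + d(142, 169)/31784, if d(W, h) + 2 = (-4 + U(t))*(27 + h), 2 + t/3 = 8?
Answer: 508335673/567137804 ≈ 0.89632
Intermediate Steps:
t = 18 (t = -6 + 3*8 = -6 + 24 = 18)
U(X) = sqrt(2)*sqrt(X) (U(X) = sqrt(2*X) = sqrt(2)*sqrt(X))
d(W, h) = 52 + 2*h (d(W, h) = -2 + (-4 + sqrt(2)*sqrt(18))*(27 + h) = -2 + (-4 + sqrt(2)*(3*sqrt(2)))*(27 + h) = -2 + (-4 + 6)*(27 + h) = -2 + 2*(27 + h) = -2 + (54 + 2*h) = 52 + 2*h)
-31549/(-35687) + d(142, 169)/31784 = -31549/(-35687) + (52 + 2*169)/31784 = -31549*(-1/35687) + (52 + 338)*(1/31784) = 31549/35687 + 390*(1/31784) = 31549/35687 + 195/15892 = 508335673/567137804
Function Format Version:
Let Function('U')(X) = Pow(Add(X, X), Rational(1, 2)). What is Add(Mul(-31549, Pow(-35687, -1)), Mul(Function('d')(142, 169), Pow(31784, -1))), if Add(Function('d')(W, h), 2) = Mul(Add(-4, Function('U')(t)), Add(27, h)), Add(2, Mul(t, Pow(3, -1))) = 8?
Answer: Rational(508335673, 567137804) ≈ 0.89632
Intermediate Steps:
t = 18 (t = Add(-6, Mul(3, 8)) = Add(-6, 24) = 18)
Function('U')(X) = Mul(Pow(2, Rational(1, 2)), Pow(X, Rational(1, 2))) (Function('U')(X) = Pow(Mul(2, X), Rational(1, 2)) = Mul(Pow(2, Rational(1, 2)), Pow(X, Rational(1, 2))))
Function('d')(W, h) = Add(52, Mul(2, h)) (Function('d')(W, h) = Add(-2, Mul(Add(-4, Mul(Pow(2, Rational(1, 2)), Pow(18, Rational(1, 2)))), Add(27, h))) = Add(-2, Mul(Add(-4, Mul(Pow(2, Rational(1, 2)), Mul(3, Pow(2, Rational(1, 2))))), Add(27, h))) = Add(-2, Mul(Add(-4, 6), Add(27, h))) = Add(-2, Mul(2, Add(27, h))) = Add(-2, Add(54, Mul(2, h))) = Add(52, Mul(2, h)))
Add(Mul(-31549, Pow(-35687, -1)), Mul(Function('d')(142, 169), Pow(31784, -1))) = Add(Mul(-31549, Pow(-35687, -1)), Mul(Add(52, Mul(2, 169)), Pow(31784, -1))) = Add(Mul(-31549, Rational(-1, 35687)), Mul(Add(52, 338), Rational(1, 31784))) = Add(Rational(31549, 35687), Mul(390, Rational(1, 31784))) = Add(Rational(31549, 35687), Rational(195, 15892)) = Rational(508335673, 567137804)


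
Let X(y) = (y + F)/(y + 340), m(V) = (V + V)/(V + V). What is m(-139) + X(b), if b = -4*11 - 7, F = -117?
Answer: 121/289 ≈ 0.41868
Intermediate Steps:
m(V) = 1 (m(V) = (2*V)/((2*V)) = (2*V)*(1/(2*V)) = 1)
b = -51 (b = -44 - 7 = -51)
X(y) = (-117 + y)/(340 + y) (X(y) = (y - 117)/(y + 340) = (-117 + y)/(340 + y))
m(-139) + X(b) = 1 + (-117 - 51)/(340 - 51) = 1 - 168/289 = 121/289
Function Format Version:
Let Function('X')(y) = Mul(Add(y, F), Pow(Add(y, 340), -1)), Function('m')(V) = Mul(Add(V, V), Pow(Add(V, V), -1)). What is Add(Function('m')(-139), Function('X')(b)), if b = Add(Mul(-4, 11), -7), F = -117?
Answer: Rational(121, 289) ≈ 0.41868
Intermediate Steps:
Function('m')(V) = 1 (Function('m')(V) = Mul(Mul(2, V), Pow(Mul(2, V), -1)) = Mul(Mul(2, V), Mul(Rational(1, 2), Pow(V, -1))) = 1)
b = -51 (b = Add(-44, -7) = -51)
Function('X')(y) = Mul(Pow(Add(340, y), -1), Add(-117, y)) (Function('X')(y) = Mul(Add(y, -117), Pow(Add(y, 340), -1)) = Mul(Add(-117, y), Pow(Add(340, y), -1)) = Mul(Pow(Add(340, y), -1), Add(-117, y)))
Add(Function('m')(-139), Function('X')(b)) = Add(1, Mul(Pow(Add(340, -51), -1), Add(-117, -51))) = Add(1, Mul(Pow(289, -1), -168)) = Add(1, Mul(Rational(1, 289), -168)) = Add(1, Rational(-168, 289)) = Rational(121, 289)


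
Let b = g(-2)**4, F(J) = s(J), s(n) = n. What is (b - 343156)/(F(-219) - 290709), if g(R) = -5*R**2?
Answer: 15263/24244 ≈ 0.62956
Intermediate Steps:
F(J) = J
b = 160000 (b = (-5*(-2)**2)**4 = (-5*4)**4 = (-20)**4 = 160000)
(b - 343156)/(F(-219) - 290709) = (160000 - 343156)/(-219 - 290709) = -183156/(-290928) = -183156*(-1/290928) = 15263/24244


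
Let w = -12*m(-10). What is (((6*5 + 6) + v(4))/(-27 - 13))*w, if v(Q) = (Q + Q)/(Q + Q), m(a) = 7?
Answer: 777/10 ≈ 77.700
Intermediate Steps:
v(Q) = 1 (v(Q) = (2*Q)/((2*Q)) = (2*Q)*(1/(2*Q)) = 1)
w = -84 (w = -12*7 = -84)
(((6*5 + 6) + v(4))/(-27 - 13))*w = (((6*5 + 6) + 1)/(-27 - 13))*(-84) = (((30 + 6) + 1)/(-40))*(-84) = ((36 + 1)*(-1/40))*(-84) = (37*(-1/40))*(-84) = -37/40*(-84) = 777/10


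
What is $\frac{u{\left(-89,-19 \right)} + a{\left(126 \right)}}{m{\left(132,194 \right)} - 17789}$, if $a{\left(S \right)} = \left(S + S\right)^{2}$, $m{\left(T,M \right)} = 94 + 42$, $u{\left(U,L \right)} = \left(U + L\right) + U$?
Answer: $- \frac{63307}{17653} \approx -3.5862$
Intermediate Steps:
$u{\left(U,L \right)} = L + 2 U$ ($u{\left(U,L \right)} = \left(L + U\right) + U = L + 2 U$)
$m{\left(T,M \right)} = 136$
$a{\left(S \right)} = 4 S^{2}$ ($a{\left(S \right)} = \left(2 S\right)^{2} = 4 S^{2}$)
$\frac{u{\left(-89,-19 \right)} + a{\left(126 \right)}}{m{\left(132,194 \right)} - 17789} = \frac{\left(-19 + 2 \left(-89\right)\right) + 4 \cdot 126^{2}}{136 - 17789} = \frac{\left(-19 - 178\right) + 4 \cdot 15876}{-17653} = \left(-197 + 63504\right) \left(- \frac{1}{17653}\right) = 63307 \left(- \frac{1}{17653}\right) = - \frac{63307}{17653}$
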